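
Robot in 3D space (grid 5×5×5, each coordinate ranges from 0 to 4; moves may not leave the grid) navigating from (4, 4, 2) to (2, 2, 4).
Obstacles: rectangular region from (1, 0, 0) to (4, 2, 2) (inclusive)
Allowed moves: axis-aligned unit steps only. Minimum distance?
6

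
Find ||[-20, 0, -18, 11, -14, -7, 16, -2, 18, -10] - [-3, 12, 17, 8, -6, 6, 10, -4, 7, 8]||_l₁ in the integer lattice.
125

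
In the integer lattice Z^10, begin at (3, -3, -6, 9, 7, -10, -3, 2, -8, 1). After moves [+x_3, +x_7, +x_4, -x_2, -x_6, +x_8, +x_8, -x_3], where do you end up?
(3, -4, -6, 10, 7, -11, -2, 4, -8, 1)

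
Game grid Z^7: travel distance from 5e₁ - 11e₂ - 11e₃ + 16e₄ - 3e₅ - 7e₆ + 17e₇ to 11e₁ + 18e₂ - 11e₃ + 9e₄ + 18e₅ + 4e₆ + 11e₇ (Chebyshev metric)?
29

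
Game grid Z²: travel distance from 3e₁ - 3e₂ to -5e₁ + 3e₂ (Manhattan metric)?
14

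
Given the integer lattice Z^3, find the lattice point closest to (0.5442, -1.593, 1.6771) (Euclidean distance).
(1, -2, 2)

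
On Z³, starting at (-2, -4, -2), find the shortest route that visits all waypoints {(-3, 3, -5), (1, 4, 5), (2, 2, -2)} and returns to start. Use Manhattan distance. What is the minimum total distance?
46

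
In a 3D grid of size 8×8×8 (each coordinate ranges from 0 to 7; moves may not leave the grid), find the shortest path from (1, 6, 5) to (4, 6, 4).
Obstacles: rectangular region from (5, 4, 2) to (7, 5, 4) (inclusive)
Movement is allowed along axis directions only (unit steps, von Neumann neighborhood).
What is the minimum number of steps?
4
(one shortest path: (1, 6, 5) → (2, 6, 5) → (3, 6, 5) → (4, 6, 5) → (4, 6, 4))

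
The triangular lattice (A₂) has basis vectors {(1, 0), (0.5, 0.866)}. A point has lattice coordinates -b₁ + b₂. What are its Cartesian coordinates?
(-0.5, 0.866)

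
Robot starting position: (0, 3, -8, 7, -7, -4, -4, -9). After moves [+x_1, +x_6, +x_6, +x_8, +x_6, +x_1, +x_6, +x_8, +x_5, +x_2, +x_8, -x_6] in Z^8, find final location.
(2, 4, -8, 7, -6, -1, -4, -6)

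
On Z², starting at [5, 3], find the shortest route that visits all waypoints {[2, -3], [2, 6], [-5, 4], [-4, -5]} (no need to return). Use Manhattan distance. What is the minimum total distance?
33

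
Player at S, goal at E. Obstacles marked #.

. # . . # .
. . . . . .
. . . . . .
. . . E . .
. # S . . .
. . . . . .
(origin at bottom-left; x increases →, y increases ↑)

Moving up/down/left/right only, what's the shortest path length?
2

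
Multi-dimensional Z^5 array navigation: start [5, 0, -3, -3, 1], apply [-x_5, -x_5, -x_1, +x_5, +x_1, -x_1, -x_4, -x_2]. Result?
(4, -1, -3, -4, 0)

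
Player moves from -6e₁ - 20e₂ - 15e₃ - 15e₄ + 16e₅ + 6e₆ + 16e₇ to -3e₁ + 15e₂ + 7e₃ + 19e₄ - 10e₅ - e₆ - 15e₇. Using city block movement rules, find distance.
158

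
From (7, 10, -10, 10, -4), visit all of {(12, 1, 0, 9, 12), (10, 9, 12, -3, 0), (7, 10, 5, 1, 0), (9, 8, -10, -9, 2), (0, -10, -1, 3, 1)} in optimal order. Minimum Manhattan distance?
153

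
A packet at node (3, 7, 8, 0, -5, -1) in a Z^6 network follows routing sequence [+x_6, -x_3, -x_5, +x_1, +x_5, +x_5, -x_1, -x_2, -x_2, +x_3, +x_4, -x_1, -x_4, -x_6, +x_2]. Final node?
(2, 6, 8, 0, -4, -1)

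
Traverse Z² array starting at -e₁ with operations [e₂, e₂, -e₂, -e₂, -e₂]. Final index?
(-1, -1)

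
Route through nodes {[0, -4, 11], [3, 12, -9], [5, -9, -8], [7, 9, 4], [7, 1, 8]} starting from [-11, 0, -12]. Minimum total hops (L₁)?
100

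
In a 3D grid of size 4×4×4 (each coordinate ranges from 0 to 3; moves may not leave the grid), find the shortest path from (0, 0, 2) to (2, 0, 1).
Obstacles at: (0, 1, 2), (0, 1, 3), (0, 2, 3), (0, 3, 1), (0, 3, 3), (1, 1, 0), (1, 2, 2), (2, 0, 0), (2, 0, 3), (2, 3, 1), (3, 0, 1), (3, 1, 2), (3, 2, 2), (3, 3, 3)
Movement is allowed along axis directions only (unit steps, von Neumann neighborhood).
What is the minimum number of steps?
3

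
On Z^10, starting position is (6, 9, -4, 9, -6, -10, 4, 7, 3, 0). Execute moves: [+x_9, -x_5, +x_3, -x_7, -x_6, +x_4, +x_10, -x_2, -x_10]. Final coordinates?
(6, 8, -3, 10, -7, -11, 3, 7, 4, 0)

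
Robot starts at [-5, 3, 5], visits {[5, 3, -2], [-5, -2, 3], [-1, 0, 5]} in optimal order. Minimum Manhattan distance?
31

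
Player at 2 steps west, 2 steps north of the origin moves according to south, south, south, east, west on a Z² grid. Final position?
(-2, -1)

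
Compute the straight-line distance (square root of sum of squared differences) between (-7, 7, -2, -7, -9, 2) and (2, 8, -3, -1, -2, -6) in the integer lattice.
15.2315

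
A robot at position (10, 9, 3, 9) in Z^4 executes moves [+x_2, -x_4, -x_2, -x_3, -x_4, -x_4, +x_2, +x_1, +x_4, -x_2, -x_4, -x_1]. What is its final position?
(10, 9, 2, 6)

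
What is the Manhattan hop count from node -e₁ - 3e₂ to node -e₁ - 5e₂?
2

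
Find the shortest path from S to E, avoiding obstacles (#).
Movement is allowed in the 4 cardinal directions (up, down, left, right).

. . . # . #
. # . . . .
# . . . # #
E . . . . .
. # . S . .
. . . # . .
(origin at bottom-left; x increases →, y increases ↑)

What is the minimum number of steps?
4
(one shortest path: (3, 1) → (2, 1) → (2, 2) → (1, 2) → (0, 2))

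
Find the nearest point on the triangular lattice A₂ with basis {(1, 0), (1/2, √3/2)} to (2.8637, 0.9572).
(2.5, 0.866)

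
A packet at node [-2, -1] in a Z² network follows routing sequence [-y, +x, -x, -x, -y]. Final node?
(-3, -3)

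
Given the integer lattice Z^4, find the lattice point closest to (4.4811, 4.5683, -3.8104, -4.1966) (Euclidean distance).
(4, 5, -4, -4)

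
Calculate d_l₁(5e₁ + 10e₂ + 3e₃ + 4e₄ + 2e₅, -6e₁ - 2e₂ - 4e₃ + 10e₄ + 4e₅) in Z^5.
38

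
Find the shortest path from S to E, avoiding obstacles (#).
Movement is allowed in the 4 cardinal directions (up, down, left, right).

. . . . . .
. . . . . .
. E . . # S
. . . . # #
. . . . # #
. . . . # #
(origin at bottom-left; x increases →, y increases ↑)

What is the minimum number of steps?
6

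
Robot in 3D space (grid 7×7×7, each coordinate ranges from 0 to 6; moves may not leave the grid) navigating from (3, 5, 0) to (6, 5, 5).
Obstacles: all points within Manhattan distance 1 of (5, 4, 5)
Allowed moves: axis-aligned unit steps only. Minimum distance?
8
(one shortest path: (3, 5, 0) → (4, 5, 0) → (5, 5, 0) → (6, 5, 0) → (6, 5, 1) → (6, 5, 2) → (6, 5, 3) → (6, 5, 4) → (6, 5, 5))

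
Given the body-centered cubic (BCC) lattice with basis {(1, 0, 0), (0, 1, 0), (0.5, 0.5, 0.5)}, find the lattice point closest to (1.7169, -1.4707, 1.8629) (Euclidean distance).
(1.5, -1.5, 1.5)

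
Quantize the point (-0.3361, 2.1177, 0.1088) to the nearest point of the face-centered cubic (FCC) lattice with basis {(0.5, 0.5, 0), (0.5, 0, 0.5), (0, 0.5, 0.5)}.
(0, 2, 0)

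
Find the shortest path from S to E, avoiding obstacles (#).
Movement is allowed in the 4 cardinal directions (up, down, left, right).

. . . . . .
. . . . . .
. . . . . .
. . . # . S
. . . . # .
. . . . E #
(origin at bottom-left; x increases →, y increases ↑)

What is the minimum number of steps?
9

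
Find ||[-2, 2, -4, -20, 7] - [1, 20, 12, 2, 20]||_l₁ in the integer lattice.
72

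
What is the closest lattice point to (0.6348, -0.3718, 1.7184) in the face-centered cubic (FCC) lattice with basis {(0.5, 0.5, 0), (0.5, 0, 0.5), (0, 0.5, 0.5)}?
(0.5, -0.5, 2)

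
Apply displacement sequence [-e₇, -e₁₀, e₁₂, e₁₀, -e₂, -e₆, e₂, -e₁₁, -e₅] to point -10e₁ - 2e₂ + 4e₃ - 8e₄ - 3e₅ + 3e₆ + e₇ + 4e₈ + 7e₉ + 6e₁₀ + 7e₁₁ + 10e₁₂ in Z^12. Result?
(-10, -2, 4, -8, -4, 2, 0, 4, 7, 6, 6, 11)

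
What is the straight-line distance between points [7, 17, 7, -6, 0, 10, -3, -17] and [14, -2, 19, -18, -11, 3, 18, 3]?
41.3401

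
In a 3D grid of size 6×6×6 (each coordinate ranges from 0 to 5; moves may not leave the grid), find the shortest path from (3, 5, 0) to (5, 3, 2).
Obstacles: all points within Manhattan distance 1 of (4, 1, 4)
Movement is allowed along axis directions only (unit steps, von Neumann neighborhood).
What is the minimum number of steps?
6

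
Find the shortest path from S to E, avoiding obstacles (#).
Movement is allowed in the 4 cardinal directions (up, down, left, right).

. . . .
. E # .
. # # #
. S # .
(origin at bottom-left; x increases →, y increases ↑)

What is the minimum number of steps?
4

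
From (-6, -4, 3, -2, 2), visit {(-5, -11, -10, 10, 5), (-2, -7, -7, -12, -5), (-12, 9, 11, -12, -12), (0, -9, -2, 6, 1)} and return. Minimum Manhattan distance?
192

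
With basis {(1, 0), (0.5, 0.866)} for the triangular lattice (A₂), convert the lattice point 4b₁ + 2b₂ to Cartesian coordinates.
(5, 1.732)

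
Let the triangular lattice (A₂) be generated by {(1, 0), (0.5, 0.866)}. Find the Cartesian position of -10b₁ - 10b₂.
(-15, -8.66)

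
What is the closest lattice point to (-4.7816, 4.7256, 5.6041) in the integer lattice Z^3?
(-5, 5, 6)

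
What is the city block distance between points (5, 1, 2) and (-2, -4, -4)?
18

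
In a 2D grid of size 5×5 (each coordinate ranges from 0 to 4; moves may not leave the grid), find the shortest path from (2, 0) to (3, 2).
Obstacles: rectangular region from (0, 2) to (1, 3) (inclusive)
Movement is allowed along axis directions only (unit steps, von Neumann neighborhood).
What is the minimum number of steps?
3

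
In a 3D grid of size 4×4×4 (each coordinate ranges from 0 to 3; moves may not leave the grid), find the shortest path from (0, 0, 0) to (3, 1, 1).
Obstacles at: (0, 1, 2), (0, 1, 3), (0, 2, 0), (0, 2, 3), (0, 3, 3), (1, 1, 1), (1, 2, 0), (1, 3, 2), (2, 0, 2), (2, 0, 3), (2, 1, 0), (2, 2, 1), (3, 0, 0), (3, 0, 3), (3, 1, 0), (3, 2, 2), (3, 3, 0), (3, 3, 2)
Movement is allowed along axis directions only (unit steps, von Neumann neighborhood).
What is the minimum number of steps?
5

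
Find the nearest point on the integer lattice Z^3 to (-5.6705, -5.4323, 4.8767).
(-6, -5, 5)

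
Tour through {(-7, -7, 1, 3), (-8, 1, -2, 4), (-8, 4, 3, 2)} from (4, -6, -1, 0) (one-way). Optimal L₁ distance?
40
(one optimal route: (4, -6, -1, 0) → (-7, -7, 1, 3) → (-8, 1, -2, 4) → (-8, 4, 3, 2))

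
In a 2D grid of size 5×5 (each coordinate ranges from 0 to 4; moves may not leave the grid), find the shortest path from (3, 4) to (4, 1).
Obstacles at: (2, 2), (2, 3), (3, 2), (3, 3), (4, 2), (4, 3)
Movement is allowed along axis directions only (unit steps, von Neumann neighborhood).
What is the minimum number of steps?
8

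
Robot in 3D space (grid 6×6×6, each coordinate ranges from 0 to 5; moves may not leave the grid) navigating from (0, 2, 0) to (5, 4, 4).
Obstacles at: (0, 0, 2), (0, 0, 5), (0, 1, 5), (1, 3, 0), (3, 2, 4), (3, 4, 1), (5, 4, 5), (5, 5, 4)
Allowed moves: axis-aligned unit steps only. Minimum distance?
11
(one shortest path: (0, 2, 0) → (1, 2, 0) → (2, 2, 0) → (3, 2, 0) → (4, 2, 0) → (5, 2, 0) → (5, 3, 0) → (5, 4, 0) → (5, 4, 1) → (5, 4, 2) → (5, 4, 3) → (5, 4, 4))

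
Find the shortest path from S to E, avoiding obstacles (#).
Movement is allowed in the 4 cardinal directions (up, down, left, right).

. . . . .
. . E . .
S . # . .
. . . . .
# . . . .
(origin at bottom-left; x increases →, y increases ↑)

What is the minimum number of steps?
3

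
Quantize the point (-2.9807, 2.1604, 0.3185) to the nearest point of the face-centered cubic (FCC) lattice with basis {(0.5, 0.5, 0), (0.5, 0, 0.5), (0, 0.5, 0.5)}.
(-3, 2, 0)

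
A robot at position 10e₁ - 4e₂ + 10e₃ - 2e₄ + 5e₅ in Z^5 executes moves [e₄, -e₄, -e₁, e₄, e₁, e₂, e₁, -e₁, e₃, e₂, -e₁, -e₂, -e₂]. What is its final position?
(9, -4, 11, -1, 5)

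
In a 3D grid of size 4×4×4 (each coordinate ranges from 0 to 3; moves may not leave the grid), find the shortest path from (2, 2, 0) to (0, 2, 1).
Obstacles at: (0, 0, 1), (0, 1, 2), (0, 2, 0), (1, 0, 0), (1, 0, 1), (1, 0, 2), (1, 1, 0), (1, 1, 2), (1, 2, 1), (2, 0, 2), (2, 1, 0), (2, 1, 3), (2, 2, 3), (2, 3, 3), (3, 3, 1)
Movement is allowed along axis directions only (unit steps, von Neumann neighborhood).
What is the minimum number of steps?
5
(one shortest path: (2, 2, 0) → (1, 2, 0) → (1, 3, 0) → (0, 3, 0) → (0, 3, 1) → (0, 2, 1))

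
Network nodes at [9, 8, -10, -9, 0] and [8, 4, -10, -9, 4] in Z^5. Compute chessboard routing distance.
4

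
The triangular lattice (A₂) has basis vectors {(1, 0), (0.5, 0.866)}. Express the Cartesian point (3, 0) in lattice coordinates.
3b₁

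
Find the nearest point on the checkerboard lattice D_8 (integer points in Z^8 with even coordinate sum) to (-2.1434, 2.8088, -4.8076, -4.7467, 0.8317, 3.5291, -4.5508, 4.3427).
(-2, 3, -5, -5, 1, 3, -5, 4)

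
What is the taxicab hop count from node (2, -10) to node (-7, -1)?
18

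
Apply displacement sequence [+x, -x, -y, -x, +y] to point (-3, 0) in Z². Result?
(-4, 0)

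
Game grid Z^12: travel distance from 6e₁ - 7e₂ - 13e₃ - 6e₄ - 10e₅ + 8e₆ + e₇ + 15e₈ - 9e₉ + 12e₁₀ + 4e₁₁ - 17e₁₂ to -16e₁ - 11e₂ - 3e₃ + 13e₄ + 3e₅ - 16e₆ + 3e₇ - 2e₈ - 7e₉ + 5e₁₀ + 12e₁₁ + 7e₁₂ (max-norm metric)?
24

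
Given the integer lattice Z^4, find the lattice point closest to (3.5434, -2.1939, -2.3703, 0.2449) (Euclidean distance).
(4, -2, -2, 0)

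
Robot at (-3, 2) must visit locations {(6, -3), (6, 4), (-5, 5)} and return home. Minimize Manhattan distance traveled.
38
(one optimal route: (-3, 2) → (6, -3) → (6, 4) → (-5, 5) → (-3, 2))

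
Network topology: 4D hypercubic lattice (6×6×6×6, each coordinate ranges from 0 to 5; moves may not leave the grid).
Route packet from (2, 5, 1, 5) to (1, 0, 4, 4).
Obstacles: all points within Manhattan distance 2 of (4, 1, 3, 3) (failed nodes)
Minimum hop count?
10
(one shortest path: (2, 5, 1, 5) → (1, 5, 1, 5) → (1, 4, 1, 5) → (1, 3, 1, 5) → (1, 2, 1, 5) → (1, 1, 1, 5) → (1, 0, 1, 5) → (1, 0, 2, 5) → (1, 0, 3, 5) → (1, 0, 4, 5) → (1, 0, 4, 4))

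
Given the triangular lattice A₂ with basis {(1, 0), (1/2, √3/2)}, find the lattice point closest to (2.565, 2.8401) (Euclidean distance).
(2.5, 2.598)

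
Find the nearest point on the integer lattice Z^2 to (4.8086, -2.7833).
(5, -3)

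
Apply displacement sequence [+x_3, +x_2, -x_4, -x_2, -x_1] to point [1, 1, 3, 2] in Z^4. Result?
(0, 1, 4, 1)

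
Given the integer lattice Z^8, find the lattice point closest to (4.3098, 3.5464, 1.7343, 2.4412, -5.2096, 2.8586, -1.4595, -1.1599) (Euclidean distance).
(4, 4, 2, 2, -5, 3, -1, -1)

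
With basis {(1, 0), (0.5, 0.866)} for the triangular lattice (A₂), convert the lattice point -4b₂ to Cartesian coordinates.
(-2, -3.464)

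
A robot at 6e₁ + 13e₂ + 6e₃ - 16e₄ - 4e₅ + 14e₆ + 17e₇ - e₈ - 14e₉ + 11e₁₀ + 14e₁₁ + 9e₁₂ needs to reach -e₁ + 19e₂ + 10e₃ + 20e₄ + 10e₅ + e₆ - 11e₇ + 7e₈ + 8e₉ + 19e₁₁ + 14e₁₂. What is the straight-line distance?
57.1402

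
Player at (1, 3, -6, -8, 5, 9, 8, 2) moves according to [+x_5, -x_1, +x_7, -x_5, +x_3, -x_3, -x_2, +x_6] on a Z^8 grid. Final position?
(0, 2, -6, -8, 5, 10, 9, 2)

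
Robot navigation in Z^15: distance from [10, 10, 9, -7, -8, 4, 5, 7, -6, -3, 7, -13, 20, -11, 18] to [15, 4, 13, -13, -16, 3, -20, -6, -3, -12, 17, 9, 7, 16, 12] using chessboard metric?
27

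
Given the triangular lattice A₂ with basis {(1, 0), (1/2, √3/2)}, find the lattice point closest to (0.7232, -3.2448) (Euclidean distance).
(1, -3.464)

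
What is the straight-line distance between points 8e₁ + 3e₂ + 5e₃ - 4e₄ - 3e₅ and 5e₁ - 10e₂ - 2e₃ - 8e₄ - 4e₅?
15.6205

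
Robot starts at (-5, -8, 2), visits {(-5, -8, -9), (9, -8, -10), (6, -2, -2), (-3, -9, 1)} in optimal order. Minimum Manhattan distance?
49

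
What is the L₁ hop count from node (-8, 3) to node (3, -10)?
24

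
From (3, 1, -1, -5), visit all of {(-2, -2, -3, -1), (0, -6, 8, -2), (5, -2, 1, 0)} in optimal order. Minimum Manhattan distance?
42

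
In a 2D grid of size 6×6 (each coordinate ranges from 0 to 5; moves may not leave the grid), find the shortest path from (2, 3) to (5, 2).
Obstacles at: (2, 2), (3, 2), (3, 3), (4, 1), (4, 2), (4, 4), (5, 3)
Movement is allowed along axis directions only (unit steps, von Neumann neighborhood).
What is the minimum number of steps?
10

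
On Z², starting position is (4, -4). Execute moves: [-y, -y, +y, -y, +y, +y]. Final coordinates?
(4, -4)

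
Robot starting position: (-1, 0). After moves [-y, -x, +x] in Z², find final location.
(-1, -1)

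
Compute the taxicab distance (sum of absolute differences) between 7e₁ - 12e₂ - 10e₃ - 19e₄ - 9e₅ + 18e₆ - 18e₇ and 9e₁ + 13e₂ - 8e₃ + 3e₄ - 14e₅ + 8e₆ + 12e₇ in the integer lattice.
96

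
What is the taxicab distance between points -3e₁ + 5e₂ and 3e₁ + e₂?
10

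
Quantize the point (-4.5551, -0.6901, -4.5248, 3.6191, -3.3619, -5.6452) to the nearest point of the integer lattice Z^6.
(-5, -1, -5, 4, -3, -6)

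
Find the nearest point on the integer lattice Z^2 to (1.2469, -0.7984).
(1, -1)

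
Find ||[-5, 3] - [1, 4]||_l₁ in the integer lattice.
7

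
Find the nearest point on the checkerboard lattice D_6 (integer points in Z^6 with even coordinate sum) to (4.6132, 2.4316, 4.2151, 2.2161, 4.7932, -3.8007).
(5, 2, 4, 2, 5, -4)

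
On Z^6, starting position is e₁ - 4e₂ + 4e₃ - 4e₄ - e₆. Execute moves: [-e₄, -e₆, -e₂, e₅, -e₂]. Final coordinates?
(1, -6, 4, -5, 1, -2)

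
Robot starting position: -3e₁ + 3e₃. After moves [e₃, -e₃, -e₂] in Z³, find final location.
(-3, -1, 3)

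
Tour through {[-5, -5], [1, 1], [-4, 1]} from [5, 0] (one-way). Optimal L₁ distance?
17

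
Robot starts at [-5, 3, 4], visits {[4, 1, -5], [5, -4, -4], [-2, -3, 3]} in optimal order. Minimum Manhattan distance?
32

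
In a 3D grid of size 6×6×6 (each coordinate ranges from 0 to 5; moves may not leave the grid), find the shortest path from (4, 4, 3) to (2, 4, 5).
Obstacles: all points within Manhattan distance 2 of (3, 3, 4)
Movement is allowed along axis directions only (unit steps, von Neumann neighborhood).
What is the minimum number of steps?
6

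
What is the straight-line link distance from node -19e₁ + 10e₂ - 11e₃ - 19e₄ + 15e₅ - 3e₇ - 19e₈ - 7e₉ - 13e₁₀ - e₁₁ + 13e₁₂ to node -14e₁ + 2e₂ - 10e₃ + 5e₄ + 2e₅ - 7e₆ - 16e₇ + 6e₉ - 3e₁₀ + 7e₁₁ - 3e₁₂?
44.7549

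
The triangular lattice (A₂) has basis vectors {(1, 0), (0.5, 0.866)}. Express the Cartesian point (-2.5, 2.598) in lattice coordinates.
-4b₁ + 3b₂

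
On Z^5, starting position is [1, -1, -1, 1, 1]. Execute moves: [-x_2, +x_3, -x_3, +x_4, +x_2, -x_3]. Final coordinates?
(1, -1, -2, 2, 1)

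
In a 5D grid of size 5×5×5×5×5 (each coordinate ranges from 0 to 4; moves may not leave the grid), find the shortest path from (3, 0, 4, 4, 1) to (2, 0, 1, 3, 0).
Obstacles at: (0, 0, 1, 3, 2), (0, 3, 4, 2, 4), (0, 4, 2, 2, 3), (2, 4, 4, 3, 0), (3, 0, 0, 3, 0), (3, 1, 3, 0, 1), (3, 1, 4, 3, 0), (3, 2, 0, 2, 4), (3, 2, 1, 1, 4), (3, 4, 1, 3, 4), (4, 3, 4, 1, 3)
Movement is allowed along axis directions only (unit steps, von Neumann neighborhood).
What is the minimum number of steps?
6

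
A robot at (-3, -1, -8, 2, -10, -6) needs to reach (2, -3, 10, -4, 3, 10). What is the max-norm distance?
18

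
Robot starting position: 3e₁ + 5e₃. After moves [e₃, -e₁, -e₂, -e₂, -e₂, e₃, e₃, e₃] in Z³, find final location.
(2, -3, 9)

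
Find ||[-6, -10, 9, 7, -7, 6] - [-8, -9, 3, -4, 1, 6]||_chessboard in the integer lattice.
11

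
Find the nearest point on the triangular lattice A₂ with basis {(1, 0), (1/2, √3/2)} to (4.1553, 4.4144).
(4.5, 4.33)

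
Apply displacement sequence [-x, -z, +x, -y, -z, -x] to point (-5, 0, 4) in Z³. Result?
(-6, -1, 2)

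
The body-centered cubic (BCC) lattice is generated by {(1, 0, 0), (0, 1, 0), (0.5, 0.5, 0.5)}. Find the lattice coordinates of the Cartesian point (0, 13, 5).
-5b₁ + 8b₂ + 10b₃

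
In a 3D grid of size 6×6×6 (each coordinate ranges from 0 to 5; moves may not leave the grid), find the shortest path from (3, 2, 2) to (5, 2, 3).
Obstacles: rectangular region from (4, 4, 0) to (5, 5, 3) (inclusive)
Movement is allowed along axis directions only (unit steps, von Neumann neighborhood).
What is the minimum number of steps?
3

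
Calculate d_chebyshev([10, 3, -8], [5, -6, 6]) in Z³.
14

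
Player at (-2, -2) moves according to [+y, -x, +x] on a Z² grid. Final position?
(-2, -1)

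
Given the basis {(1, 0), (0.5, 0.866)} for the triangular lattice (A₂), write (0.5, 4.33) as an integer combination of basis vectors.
-2b₁ + 5b₂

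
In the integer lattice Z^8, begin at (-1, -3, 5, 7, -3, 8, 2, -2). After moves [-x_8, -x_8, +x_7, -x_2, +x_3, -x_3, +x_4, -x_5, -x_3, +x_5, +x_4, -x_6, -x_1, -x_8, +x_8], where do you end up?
(-2, -4, 4, 9, -3, 7, 3, -4)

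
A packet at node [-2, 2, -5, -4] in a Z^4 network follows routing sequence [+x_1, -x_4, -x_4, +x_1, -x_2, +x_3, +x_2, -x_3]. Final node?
(0, 2, -5, -6)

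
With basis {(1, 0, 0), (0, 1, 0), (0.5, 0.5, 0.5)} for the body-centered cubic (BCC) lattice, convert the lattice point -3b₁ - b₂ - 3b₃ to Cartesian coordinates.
(-4.5, -2.5, -1.5)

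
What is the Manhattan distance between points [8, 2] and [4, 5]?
7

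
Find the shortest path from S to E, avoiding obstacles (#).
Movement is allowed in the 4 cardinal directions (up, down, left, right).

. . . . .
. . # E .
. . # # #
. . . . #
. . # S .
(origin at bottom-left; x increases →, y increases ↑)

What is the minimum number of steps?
9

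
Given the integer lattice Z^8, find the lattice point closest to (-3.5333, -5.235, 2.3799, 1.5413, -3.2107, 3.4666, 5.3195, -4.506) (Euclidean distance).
(-4, -5, 2, 2, -3, 3, 5, -5)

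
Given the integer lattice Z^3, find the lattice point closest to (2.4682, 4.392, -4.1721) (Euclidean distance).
(2, 4, -4)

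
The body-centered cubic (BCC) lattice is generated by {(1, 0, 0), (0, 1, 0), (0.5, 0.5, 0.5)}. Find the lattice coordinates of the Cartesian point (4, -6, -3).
7b₁ - 3b₂ - 6b₃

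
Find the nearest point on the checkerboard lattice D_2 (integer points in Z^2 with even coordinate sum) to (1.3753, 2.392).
(1, 3)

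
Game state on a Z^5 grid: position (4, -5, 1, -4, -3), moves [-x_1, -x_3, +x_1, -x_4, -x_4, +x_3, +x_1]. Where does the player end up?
(5, -5, 1, -6, -3)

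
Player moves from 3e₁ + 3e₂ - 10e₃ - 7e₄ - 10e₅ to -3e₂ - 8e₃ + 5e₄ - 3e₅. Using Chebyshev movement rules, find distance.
12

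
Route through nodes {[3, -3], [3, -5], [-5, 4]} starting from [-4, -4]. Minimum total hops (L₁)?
25
(one optimal route: (-4, -4) → (3, -5) → (3, -3) → (-5, 4))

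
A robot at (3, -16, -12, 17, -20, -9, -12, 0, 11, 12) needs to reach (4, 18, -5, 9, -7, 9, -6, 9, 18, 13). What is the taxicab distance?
104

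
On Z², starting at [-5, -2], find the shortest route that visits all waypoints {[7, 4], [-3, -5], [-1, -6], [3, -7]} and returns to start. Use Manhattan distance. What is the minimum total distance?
46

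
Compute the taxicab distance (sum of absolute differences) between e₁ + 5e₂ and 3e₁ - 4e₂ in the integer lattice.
11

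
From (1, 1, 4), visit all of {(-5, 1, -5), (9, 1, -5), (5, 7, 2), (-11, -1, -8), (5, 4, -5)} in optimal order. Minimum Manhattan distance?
54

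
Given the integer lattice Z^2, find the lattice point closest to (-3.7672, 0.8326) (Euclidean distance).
(-4, 1)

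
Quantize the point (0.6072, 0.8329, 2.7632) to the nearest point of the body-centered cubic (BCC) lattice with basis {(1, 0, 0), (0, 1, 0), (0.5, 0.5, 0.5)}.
(0.5, 0.5, 2.5)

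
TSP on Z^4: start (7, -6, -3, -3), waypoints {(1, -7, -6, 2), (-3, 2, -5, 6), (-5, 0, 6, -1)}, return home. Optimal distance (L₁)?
84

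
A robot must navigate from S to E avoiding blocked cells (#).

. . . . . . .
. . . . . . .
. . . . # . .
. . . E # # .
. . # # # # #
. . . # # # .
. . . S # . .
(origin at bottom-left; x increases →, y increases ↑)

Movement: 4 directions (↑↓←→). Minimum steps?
7
(one shortest path: (3, 0) → (2, 0) → (1, 0) → (1, 1) → (1, 2) → (1, 3) → (2, 3) → (3, 3))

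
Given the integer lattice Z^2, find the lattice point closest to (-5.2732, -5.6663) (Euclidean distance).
(-5, -6)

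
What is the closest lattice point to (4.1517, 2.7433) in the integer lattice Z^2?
(4, 3)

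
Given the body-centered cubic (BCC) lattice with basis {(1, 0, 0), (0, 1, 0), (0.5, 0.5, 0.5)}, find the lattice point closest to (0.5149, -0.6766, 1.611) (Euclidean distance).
(0.5, -0.5, 1.5)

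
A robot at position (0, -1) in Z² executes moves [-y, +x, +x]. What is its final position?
(2, -2)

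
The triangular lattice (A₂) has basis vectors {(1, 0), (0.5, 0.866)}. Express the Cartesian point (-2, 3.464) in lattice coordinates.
-4b₁ + 4b₂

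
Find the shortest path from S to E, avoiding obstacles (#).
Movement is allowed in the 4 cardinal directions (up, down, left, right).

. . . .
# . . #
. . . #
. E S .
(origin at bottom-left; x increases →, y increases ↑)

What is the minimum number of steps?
1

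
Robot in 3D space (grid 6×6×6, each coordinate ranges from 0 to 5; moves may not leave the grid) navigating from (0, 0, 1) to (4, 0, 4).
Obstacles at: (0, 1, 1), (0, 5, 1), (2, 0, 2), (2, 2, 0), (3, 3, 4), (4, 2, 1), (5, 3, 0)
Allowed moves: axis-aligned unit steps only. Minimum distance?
7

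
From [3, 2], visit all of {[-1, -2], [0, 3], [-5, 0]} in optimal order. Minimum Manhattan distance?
16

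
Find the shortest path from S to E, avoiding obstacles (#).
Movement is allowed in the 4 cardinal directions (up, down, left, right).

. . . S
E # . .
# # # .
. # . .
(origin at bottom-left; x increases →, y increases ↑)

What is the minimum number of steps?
4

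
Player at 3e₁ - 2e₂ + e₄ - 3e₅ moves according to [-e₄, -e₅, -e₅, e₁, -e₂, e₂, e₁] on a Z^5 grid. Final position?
(5, -2, 0, 0, -5)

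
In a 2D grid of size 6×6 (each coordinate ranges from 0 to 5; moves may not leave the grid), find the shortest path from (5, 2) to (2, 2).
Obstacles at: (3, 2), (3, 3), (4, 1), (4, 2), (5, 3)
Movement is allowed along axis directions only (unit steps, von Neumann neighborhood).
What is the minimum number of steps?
7
(one shortest path: (5, 2) → (5, 1) → (5, 0) → (4, 0) → (3, 0) → (2, 0) → (2, 1) → (2, 2))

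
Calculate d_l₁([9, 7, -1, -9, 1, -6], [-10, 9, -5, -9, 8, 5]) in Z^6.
43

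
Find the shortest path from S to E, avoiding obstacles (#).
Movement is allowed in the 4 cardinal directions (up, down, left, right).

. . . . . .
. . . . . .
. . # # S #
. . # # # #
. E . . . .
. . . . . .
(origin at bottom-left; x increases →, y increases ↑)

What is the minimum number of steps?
7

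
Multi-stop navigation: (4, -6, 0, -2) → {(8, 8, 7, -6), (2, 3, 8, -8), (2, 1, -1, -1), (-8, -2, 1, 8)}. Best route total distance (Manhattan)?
83
(one optimal route: (4, -6, 0, -2) → (-8, -2, 1, 8) → (2, 1, -1, -1) → (2, 3, 8, -8) → (8, 8, 7, -6))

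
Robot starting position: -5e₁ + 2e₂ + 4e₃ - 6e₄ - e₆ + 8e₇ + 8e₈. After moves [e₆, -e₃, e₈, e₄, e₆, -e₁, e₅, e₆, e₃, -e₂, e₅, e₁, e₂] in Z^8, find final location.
(-5, 2, 4, -5, 2, 2, 8, 9)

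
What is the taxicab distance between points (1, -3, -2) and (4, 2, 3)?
13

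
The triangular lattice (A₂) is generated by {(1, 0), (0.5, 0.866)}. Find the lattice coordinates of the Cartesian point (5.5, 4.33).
3b₁ + 5b₂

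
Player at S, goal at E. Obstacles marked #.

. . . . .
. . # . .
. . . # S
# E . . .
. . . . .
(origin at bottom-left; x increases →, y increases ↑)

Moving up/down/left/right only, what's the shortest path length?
4
(one shortest path: (4, 2) → (4, 1) → (3, 1) → (2, 1) → (1, 1))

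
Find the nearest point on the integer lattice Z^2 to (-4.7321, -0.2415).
(-5, 0)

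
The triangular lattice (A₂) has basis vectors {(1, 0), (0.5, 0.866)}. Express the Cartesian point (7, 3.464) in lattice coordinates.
5b₁ + 4b₂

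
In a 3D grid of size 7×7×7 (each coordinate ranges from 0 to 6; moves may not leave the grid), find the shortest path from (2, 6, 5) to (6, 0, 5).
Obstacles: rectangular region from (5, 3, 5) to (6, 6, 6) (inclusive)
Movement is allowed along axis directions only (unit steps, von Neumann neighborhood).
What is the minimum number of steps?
10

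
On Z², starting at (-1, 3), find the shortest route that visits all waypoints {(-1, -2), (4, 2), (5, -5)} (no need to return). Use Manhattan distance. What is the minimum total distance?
22
(one optimal route: (-1, 3) → (-1, -2) → (4, 2) → (5, -5))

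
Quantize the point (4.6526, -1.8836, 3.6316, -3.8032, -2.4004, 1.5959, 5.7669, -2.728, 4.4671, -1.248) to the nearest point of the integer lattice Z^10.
(5, -2, 4, -4, -2, 2, 6, -3, 4, -1)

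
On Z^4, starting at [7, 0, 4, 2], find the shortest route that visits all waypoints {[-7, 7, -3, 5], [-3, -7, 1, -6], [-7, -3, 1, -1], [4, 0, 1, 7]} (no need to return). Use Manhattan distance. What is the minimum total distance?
68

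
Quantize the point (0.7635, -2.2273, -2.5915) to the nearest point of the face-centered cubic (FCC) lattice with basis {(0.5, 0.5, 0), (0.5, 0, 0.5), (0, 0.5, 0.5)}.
(0.5, -2, -2.5)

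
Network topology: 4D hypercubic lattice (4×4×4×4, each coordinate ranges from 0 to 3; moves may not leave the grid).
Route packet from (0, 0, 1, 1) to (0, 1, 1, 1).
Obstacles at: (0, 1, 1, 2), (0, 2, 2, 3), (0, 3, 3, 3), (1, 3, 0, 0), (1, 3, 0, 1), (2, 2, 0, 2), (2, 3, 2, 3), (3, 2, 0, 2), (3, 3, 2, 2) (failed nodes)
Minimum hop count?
1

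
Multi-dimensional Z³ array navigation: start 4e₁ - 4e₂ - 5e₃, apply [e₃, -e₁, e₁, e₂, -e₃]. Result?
(4, -3, -5)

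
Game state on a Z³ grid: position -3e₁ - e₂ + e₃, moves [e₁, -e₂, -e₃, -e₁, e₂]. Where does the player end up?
(-3, -1, 0)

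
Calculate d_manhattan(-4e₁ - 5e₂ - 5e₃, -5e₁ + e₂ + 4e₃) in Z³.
16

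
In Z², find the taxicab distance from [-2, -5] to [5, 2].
14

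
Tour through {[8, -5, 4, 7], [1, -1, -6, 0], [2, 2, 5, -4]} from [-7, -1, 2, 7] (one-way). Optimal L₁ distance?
65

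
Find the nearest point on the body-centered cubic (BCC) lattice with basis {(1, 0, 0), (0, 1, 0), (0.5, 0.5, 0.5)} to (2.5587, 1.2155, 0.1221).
(2.5, 1.5, 0.5)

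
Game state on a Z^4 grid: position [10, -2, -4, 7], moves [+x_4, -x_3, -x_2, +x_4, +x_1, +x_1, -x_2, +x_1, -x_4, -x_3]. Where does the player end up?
(13, -4, -6, 8)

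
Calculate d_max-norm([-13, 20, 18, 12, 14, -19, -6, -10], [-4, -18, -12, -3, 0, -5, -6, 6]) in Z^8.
38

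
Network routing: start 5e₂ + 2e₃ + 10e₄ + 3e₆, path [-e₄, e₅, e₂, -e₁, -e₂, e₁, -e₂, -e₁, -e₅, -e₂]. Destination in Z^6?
(-1, 3, 2, 9, 0, 3)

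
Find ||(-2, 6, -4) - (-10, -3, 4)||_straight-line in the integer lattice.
14.4568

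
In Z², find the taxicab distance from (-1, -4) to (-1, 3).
7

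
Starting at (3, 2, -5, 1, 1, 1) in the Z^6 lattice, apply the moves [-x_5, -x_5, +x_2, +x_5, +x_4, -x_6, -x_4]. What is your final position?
(3, 3, -5, 1, 0, 0)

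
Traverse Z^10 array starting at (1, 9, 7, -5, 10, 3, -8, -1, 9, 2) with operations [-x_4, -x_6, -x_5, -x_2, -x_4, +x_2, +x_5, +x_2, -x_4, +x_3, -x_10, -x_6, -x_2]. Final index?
(1, 9, 8, -8, 10, 1, -8, -1, 9, 1)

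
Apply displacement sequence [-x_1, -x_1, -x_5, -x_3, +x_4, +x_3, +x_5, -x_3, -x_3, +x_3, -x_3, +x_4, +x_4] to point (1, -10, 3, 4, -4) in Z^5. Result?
(-1, -10, 1, 7, -4)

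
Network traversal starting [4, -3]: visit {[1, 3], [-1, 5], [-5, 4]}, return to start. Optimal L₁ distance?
34
(one optimal route: (4, -3) → (1, 3) → (-1, 5) → (-5, 4) → (4, -3))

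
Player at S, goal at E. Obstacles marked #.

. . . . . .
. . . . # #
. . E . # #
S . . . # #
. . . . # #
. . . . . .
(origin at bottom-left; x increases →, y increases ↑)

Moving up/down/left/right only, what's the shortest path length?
3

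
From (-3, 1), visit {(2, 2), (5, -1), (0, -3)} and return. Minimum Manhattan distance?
26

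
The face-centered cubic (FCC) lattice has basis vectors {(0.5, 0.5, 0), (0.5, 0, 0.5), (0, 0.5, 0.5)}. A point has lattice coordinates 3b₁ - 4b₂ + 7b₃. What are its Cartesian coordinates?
(-0.5, 5, 1.5)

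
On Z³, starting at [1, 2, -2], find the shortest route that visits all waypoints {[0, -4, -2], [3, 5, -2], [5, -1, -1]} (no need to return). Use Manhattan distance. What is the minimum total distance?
23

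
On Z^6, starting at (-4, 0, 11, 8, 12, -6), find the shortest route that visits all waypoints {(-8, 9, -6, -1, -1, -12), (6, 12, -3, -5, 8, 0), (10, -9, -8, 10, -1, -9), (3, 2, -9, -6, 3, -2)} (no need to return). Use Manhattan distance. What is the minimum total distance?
176
(one optimal route: (-4, 0, 11, 8, 12, -6) → (-8, 9, -6, -1, -1, -12) → (6, 12, -3, -5, 8, 0) → (3, 2, -9, -6, 3, -2) → (10, -9, -8, 10, -1, -9))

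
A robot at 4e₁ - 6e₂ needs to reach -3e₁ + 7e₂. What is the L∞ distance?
13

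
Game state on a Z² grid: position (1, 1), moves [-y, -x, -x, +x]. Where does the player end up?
(0, 0)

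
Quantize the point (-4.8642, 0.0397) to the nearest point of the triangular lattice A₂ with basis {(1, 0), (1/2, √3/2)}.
(-5, 0)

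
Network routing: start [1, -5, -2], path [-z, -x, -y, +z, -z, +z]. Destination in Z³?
(0, -6, -2)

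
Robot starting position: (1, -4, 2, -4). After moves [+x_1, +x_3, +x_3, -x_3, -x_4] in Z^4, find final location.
(2, -4, 3, -5)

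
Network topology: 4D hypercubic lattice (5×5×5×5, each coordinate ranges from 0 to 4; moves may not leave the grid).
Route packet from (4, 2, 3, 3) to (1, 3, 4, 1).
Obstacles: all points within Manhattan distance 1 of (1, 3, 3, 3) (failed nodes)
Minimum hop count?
7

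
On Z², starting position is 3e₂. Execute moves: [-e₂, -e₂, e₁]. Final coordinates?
(1, 1)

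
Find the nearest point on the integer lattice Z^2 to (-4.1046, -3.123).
(-4, -3)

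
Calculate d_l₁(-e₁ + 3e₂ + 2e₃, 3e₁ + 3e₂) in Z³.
6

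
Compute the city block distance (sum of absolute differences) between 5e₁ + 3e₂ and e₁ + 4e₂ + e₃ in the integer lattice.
6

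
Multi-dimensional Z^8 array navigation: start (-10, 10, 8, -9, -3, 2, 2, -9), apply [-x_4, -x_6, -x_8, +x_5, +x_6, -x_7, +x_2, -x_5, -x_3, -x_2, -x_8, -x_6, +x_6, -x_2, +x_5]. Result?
(-10, 9, 7, -10, -2, 2, 1, -11)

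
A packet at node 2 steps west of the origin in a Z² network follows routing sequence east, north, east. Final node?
(0, 1)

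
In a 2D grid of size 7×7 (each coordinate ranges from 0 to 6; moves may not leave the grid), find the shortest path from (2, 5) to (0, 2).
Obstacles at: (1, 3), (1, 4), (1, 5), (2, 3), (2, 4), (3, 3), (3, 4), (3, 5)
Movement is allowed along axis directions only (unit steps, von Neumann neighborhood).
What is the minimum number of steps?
7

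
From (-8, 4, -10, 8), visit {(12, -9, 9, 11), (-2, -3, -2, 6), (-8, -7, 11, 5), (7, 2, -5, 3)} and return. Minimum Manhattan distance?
142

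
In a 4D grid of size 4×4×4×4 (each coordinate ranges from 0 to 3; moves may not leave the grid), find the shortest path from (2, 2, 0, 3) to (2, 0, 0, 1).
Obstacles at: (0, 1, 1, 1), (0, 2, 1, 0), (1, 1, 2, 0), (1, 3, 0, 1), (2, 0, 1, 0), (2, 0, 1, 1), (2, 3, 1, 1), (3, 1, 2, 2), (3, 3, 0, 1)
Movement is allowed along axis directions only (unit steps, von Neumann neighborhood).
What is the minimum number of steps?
4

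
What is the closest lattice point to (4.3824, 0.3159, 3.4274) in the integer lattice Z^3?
(4, 0, 3)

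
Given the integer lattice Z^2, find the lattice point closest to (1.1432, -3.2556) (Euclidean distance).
(1, -3)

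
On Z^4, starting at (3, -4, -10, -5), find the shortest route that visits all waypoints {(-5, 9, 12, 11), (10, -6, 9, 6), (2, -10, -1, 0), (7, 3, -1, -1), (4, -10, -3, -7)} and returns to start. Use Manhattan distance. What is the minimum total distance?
160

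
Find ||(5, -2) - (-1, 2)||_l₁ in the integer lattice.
10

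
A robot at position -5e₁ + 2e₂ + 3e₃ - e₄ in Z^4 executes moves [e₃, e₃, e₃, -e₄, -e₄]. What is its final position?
(-5, 2, 6, -3)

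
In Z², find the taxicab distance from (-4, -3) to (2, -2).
7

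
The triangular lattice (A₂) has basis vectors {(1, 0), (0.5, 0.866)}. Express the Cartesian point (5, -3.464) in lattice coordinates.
7b₁ - 4b₂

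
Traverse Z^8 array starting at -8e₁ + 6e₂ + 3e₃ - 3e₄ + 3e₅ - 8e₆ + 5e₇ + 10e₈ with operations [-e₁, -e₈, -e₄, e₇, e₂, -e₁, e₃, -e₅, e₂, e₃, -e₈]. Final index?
(-10, 8, 5, -4, 2, -8, 6, 8)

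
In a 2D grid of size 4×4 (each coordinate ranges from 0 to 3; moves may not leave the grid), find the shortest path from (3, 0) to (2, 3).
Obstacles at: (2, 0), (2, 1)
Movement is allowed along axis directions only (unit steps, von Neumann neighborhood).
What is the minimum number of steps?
4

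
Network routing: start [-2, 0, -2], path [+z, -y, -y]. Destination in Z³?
(-2, -2, -1)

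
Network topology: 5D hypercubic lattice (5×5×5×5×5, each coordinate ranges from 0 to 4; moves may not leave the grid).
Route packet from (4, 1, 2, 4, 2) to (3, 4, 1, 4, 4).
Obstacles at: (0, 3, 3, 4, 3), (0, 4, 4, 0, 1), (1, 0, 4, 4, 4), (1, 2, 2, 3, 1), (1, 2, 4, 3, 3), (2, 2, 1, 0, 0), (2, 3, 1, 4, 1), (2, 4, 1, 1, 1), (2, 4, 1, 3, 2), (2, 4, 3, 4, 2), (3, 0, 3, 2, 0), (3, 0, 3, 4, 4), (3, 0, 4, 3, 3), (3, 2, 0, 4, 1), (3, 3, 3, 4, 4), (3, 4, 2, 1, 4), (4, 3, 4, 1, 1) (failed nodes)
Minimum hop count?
7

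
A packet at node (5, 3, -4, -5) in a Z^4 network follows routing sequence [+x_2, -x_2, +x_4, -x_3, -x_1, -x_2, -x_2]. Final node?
(4, 1, -5, -4)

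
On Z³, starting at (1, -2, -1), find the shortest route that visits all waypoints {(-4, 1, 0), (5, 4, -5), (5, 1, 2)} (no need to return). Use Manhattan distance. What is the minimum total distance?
30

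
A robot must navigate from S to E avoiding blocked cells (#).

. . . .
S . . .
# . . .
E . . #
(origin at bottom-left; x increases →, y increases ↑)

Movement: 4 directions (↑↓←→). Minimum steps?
4
(one shortest path: (0, 2) → (1, 2) → (1, 1) → (1, 0) → (0, 0))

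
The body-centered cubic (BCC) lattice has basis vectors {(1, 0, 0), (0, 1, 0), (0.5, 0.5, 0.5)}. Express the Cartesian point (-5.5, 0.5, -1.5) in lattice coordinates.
-4b₁ + 2b₂ - 3b₃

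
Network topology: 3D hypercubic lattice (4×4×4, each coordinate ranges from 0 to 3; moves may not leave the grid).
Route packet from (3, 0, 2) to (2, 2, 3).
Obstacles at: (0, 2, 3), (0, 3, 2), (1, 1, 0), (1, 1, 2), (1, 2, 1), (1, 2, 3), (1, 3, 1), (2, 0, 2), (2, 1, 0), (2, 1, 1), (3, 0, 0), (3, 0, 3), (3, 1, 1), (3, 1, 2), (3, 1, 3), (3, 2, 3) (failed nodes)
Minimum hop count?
8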